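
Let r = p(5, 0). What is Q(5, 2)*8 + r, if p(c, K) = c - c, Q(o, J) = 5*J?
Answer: 80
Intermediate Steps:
p(c, K) = 0
r = 0
Q(5, 2)*8 + r = (5*2)*8 + 0 = 10*8 + 0 = 80 + 0 = 80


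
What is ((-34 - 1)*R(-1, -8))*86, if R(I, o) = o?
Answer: 24080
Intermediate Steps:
((-34 - 1)*R(-1, -8))*86 = ((-34 - 1)*(-8))*86 = -35*(-8)*86 = 280*86 = 24080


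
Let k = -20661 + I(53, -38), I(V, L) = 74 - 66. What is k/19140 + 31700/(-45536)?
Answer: -96699563/54472440 ≈ -1.7752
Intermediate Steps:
I(V, L) = 8
k = -20653 (k = -20661 + 8 = -20653)
k/19140 + 31700/(-45536) = -20653/19140 + 31700/(-45536) = -20653*1/19140 + 31700*(-1/45536) = -20653/19140 - 7925/11384 = -96699563/54472440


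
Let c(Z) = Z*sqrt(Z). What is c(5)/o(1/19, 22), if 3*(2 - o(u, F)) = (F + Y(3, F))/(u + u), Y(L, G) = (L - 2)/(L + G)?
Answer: -750*sqrt(5)/10169 ≈ -0.16492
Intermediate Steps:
Y(L, G) = (-2 + L)/(G + L)
c(Z) = Z**(3/2)
o(u, F) = 2 - (F + 1/(3 + F))/(6*u) (o(u, F) = 2 - (F + (-2 + 3)/(F + 3))/(3*(u + u)) = 2 - (F + 1/(3 + F))/(3*(2*u)) = 2 - (F + 1/(3 + F))*1/(2*u)/3 = 2 - (F + 1/(3 + F))/(6*u))
c(5)/o(1/19, 22) = 5**(3/2)/(((-1 - (3 + 22)*(22 - 12/19))/(6*(1/19)*(3 + 22)))) = (5*sqrt(5))/(((1/6)*(-1 - 1*25*(22 - 12*1/19))/((1/19)*25))) = (5*sqrt(5))/(((1/6)*19*(1/25)*(-1 - 1*25*(22 - 12/19)))) = (5*sqrt(5))/(((1/6)*19*(1/25)*(-1 - 1*25*406/19))) = (5*sqrt(5))/(((1/6)*19*(1/25)*(-1 - 10150/19))) = (5*sqrt(5))/(((1/6)*19*(1/25)*(-10169/19))) = (5*sqrt(5))/(-10169/150) = (5*sqrt(5))*(-150/10169) = -750*sqrt(5)/10169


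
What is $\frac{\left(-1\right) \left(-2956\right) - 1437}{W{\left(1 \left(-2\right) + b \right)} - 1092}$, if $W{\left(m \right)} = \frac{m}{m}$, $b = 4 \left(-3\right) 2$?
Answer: $- \frac{1519}{1091} \approx -1.3923$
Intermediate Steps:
$b = -24$ ($b = \left(-12\right) 2 = -24$)
$W{\left(m \right)} = 1$
$\frac{\left(-1\right) \left(-2956\right) - 1437}{W{\left(1 \left(-2\right) + b \right)} - 1092} = \frac{\left(-1\right) \left(-2956\right) - 1437}{1 - 1092} = \frac{2956 - 1437}{-1091} = 1519 \left(- \frac{1}{1091}\right) = - \frac{1519}{1091}$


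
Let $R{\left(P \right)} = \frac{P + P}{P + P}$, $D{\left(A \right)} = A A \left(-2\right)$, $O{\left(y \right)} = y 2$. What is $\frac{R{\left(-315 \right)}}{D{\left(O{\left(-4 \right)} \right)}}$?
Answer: $- \frac{1}{128} \approx -0.0078125$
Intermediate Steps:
$O{\left(y \right)} = 2 y$
$D{\left(A \right)} = - 2 A^{2}$ ($D{\left(A \right)} = A^{2} \left(-2\right) = - 2 A^{2}$)
$R{\left(P \right)} = 1$ ($R{\left(P \right)} = \frac{2 P}{2 P} = 2 P \frac{1}{2 P} = 1$)
$\frac{R{\left(-315 \right)}}{D{\left(O{\left(-4 \right)} \right)}} = 1 \frac{1}{\left(-2\right) \left(2 \left(-4\right)\right)^{2}} = 1 \frac{1}{\left(-2\right) \left(-8\right)^{2}} = 1 \frac{1}{\left(-2\right) 64} = 1 \frac{1}{-128} = 1 \left(- \frac{1}{128}\right) = - \frac{1}{128}$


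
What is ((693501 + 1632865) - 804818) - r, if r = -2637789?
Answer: 4159337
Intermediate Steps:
((693501 + 1632865) - 804818) - r = ((693501 + 1632865) - 804818) - 1*(-2637789) = (2326366 - 804818) + 2637789 = 1521548 + 2637789 = 4159337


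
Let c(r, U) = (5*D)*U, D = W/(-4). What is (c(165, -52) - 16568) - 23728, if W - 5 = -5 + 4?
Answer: -40036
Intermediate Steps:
W = 4 (W = 5 + (-5 + 4) = 5 - 1 = 4)
D = -1 (D = 4/(-4) = 4*(-1/4) = -1)
c(r, U) = -5*U (c(r, U) = (5*(-1))*U = -5*U)
(c(165, -52) - 16568) - 23728 = (-5*(-52) - 16568) - 23728 = (260 - 16568) - 23728 = -16308 - 23728 = -40036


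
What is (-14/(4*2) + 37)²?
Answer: 19881/16 ≈ 1242.6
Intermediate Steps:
(-14/(4*2) + 37)² = (-14/8 + 37)² = (-14*⅛ + 37)² = (-7/4 + 37)² = (141/4)² = 19881/16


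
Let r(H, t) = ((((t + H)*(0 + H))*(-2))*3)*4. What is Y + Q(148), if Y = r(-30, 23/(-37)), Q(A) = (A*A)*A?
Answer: 119130544/37 ≈ 3.2197e+6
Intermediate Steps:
r(H, t) = -24*H*(H + t) (r(H, t) = ((((H + t)*H)*(-2))*3)*4 = (((H*(H + t))*(-2))*3)*4 = (-2*H*(H + t)*3)*4 = -6*H*(H + t)*4 = -24*H*(H + t))
Q(A) = A**3 (Q(A) = A**2*A = A**3)
Y = -815760/37 (Y = -24*(-30)*(-30 + 23/(-37)) = -24*(-30)*(-30 + 23*(-1/37)) = -24*(-30)*(-30 - 23/37) = -24*(-30)*(-1133/37) = -815760/37 ≈ -22048.)
Y + Q(148) = -815760/37 + 148**3 = -815760/37 + 3241792 = 119130544/37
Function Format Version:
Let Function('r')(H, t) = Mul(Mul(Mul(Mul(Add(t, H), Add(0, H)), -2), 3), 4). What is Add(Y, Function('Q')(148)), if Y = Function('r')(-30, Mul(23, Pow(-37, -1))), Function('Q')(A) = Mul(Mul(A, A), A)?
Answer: Rational(119130544, 37) ≈ 3.2197e+6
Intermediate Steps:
Function('r')(H, t) = Mul(-24, H, Add(H, t)) (Function('r')(H, t) = Mul(Mul(Mul(Mul(Add(H, t), H), -2), 3), 4) = Mul(Mul(Mul(Mul(H, Add(H, t)), -2), 3), 4) = Mul(Mul(Mul(-2, H, Add(H, t)), 3), 4) = Mul(Mul(-6, H, Add(H, t)), 4) = Mul(-24, H, Add(H, t)))
Function('Q')(A) = Pow(A, 3) (Function('Q')(A) = Mul(Pow(A, 2), A) = Pow(A, 3))
Y = Rational(-815760, 37) (Y = Mul(-24, -30, Add(-30, Mul(23, Pow(-37, -1)))) = Mul(-24, -30, Add(-30, Mul(23, Rational(-1, 37)))) = Mul(-24, -30, Add(-30, Rational(-23, 37))) = Mul(-24, -30, Rational(-1133, 37)) = Rational(-815760, 37) ≈ -22048.)
Add(Y, Function('Q')(148)) = Add(Rational(-815760, 37), Pow(148, 3)) = Add(Rational(-815760, 37), 3241792) = Rational(119130544, 37)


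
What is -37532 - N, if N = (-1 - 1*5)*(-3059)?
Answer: -55886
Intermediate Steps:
N = 18354 (N = (-1 - 5)*(-3059) = -6*(-3059) = 18354)
-37532 - N = -37532 - 1*18354 = -37532 - 18354 = -55886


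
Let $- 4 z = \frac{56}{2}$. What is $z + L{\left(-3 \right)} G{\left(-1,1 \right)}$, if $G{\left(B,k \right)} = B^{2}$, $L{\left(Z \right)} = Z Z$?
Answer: $2$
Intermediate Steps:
$L{\left(Z \right)} = Z^{2}$
$z = -7$ ($z = - \frac{56 \cdot \frac{1}{2}}{4} = \left(- \frac{1}{4}\right) 28 = -7$)
$z + L{\left(-3 \right)} G{\left(-1,1 \right)} = -7 + \left(-3\right)^{2} \left(-1\right)^{2} = -7 + 9 \cdot 1 = -7 + 9 = 2$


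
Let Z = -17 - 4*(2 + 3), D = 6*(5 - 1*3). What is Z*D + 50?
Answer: -394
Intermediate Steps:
D = 12 (D = 6*(5 - 3) = 6*2 = 12)
Z = -37 (Z = -17 - 4*5 = -17 - 1*20 = -17 - 20 = -37)
Z*D + 50 = -37*12 + 50 = -444 + 50 = -394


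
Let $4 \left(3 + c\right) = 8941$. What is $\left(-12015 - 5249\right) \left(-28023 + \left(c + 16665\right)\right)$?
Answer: $157546948$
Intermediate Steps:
$c = \frac{8929}{4}$ ($c = -3 + \frac{1}{4} \cdot 8941 = -3 + \frac{8941}{4} = \frac{8929}{4} \approx 2232.3$)
$\left(-12015 - 5249\right) \left(-28023 + \left(c + 16665\right)\right) = \left(-12015 - 5249\right) \left(-28023 + \left(\frac{8929}{4} + 16665\right)\right) = - 17264 \left(-28023 + \frac{75589}{4}\right) = \left(-17264\right) \left(- \frac{36503}{4}\right) = 157546948$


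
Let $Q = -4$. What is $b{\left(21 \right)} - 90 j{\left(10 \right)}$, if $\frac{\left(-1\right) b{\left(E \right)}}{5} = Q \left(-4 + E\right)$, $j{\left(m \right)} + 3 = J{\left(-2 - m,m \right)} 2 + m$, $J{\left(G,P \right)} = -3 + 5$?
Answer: $-650$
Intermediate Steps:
$J{\left(G,P \right)} = 2$
$j{\left(m \right)} = 1 + m$ ($j{\left(m \right)} = -3 + \left(2 \cdot 2 + m\right) = -3 + \left(4 + m\right) = 1 + m$)
$b{\left(E \right)} = -80 + 20 E$ ($b{\left(E \right)} = - 5 \left(- 4 \left(-4 + E\right)\right) = - 5 \left(16 - 4 E\right) = -80 + 20 E$)
$b{\left(21 \right)} - 90 j{\left(10 \right)} = \left(-80 + 20 \cdot 21\right) - 90 \left(1 + 10\right) = \left(-80 + 420\right) - 990 = 340 - 990 = -650$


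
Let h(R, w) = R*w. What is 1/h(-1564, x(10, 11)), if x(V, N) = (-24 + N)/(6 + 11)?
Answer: 1/1196 ≈ 0.00083612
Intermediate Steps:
x(V, N) = -24/17 + N/17 (x(V, N) = (-24 + N)/17 = (-24 + N)*(1/17) = -24/17 + N/17)
1/h(-1564, x(10, 11)) = 1/(-1564*(-24/17 + (1/17)*11)) = 1/(-1564*(-24/17 + 11/17)) = 1/(-1564*(-13/17)) = 1/1196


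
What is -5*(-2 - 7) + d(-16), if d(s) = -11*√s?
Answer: 45 - 44*I ≈ 45.0 - 44.0*I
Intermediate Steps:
-5*(-2 - 7) + d(-16) = -5*(-2 - 7) - 44*I = -5*(-9) - 44*I = 45 - 44*I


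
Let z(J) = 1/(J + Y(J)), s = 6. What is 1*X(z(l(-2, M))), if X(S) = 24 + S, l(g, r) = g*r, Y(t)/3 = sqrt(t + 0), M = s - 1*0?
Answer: 503/21 - I*sqrt(3)/42 ≈ 23.952 - 0.041239*I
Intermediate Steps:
M = 6 (M = 6 - 1*0 = 6 + 0 = 6)
Y(t) = 3*sqrt(t) (Y(t) = 3*sqrt(t + 0) = 3*sqrt(t))
z(J) = 1/(J + 3*sqrt(J))
1*X(z(l(-2, M))) = 1*(24 + 1/(-2*6 + 3*sqrt(-2*6))) = 1*(24 + 1/(-12 + 3*sqrt(-12))) = 1*(24 + 1/(-12 + 3*(2*I*sqrt(3)))) = 1*(24 + 1/(-12 + 6*I*sqrt(3))) = 24 + 1/(-12 + 6*I*sqrt(3))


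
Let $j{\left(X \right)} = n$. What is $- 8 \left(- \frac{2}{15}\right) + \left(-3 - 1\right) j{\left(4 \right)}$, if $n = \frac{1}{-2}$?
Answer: $\frac{46}{15} \approx 3.0667$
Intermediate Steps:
$n = - \frac{1}{2} \approx -0.5$
$j{\left(X \right)} = - \frac{1}{2}$
$- 8 \left(- \frac{2}{15}\right) + \left(-3 - 1\right) j{\left(4 \right)} = - 8 \left(- \frac{2}{15}\right) + \left(-3 - 1\right) \left(- \frac{1}{2}\right) = - 8 \left(\left(-2\right) \frac{1}{15}\right) - -2 = \left(-8\right) \left(- \frac{2}{15}\right) + 2 = \frac{16}{15} + 2 = \frac{46}{15}$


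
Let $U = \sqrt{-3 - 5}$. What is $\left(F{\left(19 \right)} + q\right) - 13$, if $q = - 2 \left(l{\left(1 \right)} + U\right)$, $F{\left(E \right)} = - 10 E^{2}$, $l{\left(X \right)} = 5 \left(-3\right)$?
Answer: $-3593 - 4 i \sqrt{2} \approx -3593.0 - 5.6569 i$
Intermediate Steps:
$U = 2 i \sqrt{2}$ ($U = \sqrt{-8} = 2 i \sqrt{2} \approx 2.8284 i$)
$l{\left(X \right)} = -15$
$q = 30 - 4 i \sqrt{2}$ ($q = - 2 \left(-15 + 2 i \sqrt{2}\right) = 30 - 4 i \sqrt{2} \approx 30.0 - 5.6569 i$)
$\left(F{\left(19 \right)} + q\right) - 13 = \left(- 10 \cdot 19^{2} + \left(30 - 4 i \sqrt{2}\right)\right) - 13 = \left(\left(-10\right) 361 + \left(30 - 4 i \sqrt{2}\right)\right) - 13 = \left(-3610 + \left(30 - 4 i \sqrt{2}\right)\right) - 13 = \left(-3580 - 4 i \sqrt{2}\right) - 13 = -3593 - 4 i \sqrt{2}$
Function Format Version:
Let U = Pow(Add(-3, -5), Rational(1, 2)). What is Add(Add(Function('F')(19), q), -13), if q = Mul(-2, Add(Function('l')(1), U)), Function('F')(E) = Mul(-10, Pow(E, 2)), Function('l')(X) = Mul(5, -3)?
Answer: Add(-3593, Mul(-4, I, Pow(2, Rational(1, 2)))) ≈ Add(-3593.0, Mul(-5.6569, I))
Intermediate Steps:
U = Mul(2, I, Pow(2, Rational(1, 2))) (U = Pow(-8, Rational(1, 2)) = Mul(2, I, Pow(2, Rational(1, 2))) ≈ Mul(2.8284, I))
Function('l')(X) = -15
q = Add(30, Mul(-4, I, Pow(2, Rational(1, 2)))) (q = Mul(-2, Add(-15, Mul(2, I, Pow(2, Rational(1, 2))))) = Add(30, Mul(-4, I, Pow(2, Rational(1, 2)))) ≈ Add(30.000, Mul(-5.6569, I)))
Add(Add(Function('F')(19), q), -13) = Add(Add(Mul(-10, Pow(19, 2)), Add(30, Mul(-4, I, Pow(2, Rational(1, 2))))), -13) = Add(Add(Mul(-10, 361), Add(30, Mul(-4, I, Pow(2, Rational(1, 2))))), -13) = Add(Add(-3610, Add(30, Mul(-4, I, Pow(2, Rational(1, 2))))), -13) = Add(Add(-3580, Mul(-4, I, Pow(2, Rational(1, 2)))), -13) = Add(-3593, Mul(-4, I, Pow(2, Rational(1, 2))))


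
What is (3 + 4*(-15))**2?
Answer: 3249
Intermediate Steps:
(3 + 4*(-15))**2 = (3 - 60)**2 = (-57)**2 = 3249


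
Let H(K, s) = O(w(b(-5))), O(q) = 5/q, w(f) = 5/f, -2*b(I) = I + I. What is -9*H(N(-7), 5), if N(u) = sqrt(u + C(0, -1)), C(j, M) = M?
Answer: -45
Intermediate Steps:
b(I) = -I (b(I) = -(I + I)/2 = -I)
N(u) = sqrt(-1 + u) (N(u) = sqrt(u - 1) = sqrt(-1 + u))
H(K, s) = 5 (H(K, s) = 5/((5/((-1*(-5))))) = 5/((5/5)) = 5/((5*(1/5))) = 5/1 = 5*1 = 5)
-9*H(N(-7), 5) = -9*5 = -45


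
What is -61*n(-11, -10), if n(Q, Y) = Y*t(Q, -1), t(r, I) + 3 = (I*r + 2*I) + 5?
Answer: 6710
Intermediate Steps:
t(r, I) = 2 + 2*I + I*r (t(r, I) = -3 + ((I*r + 2*I) + 5) = -3 + ((2*I + I*r) + 5) = -3 + (5 + 2*I + I*r) = 2 + 2*I + I*r)
n(Q, Y) = -Q*Y (n(Q, Y) = Y*(2 + 2*(-1) - Q) = Y*(2 - 2 - Q) = Y*(-Q) = -Q*Y)
-61*n(-11, -10) = -(-61)*(-11)*(-10) = -61*(-110) = 6710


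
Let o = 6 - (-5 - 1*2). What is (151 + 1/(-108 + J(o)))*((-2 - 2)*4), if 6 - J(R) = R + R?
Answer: -19327/8 ≈ -2415.9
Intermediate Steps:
o = 13 (o = 6 - (-5 - 2) = 6 - 1*(-7) = 6 + 7 = 13)
J(R) = 6 - 2*R (J(R) = 6 - (R + R) = 6 - 2*R)
(151 + 1/(-108 + J(o)))*((-2 - 2)*4) = (151 + 1/(-108 + (6 - 2*13)))*((-2 - 2)*4) = (151 + 1/(-108 + (6 - 26)))*(-4*4) = (151 + 1/(-108 - 20))*(-16) = (151 + 1/(-128))*(-16) = (151 - 1/128)*(-16) = (19327/128)*(-16) = -19327/8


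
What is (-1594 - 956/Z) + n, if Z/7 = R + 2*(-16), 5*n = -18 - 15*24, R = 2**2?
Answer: -407857/245 ≈ -1664.7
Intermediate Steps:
R = 4
n = -378/5 (n = (-18 - 15*24)/5 = (-18 - 360)/5 = (1/5)*(-378) = -378/5 ≈ -75.600)
Z = -196 (Z = 7*(4 + 2*(-16)) = 7*(4 - 32) = 7*(-28) = -196)
(-1594 - 956/Z) + n = (-1594 - 956/(-196)) - 378/5 = (-1594 - 956*(-1/196)) - 378/5 = (-1594 + 239/49) - 378/5 = -77867/49 - 378/5 = -407857/245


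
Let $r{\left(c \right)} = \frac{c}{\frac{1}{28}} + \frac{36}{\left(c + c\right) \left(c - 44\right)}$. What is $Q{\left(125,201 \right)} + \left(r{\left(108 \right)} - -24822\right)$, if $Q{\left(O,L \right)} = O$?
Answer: $\frac{10740865}{384} \approx 27971.0$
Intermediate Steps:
$r{\left(c \right)} = 28 c + \frac{18}{c \left(-44 + c\right)}$ ($r{\left(c \right)} = c \frac{1}{\frac{1}{28}} + \frac{36}{2 c \left(-44 + c\right)} = c 28 + \frac{36}{2 c \left(-44 + c\right)} = 28 c + 36 \frac{1}{2 c \left(-44 + c\right)} = 28 c + \frac{18}{c \left(-44 + c\right)}$)
$Q{\left(125,201 \right)} + \left(r{\left(108 \right)} - -24822\right) = 125 + \left(\frac{2 \left(9 - 616 \cdot 108^{2} + 14 \cdot 108^{3}\right)}{108 \left(-44 + 108\right)} - -24822\right) = 125 + \left(2 \cdot \frac{1}{108} \cdot \frac{1}{64} \left(9 - 7185024 + 14 \cdot 1259712\right) + 24822\right) = 125 + \left(2 \cdot \frac{1}{108} \cdot \frac{1}{64} \left(9 - 7185024 + 17635968\right) + 24822\right) = 125 + \left(2 \cdot \frac{1}{108} \cdot \frac{1}{64} \cdot 10450953 + 24822\right) = 125 + \left(\frac{1161217}{384} + 24822\right) = 125 + \frac{10692865}{384} = \frac{10740865}{384}$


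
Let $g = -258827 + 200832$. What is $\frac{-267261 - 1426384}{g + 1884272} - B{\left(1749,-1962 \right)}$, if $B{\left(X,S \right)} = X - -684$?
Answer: $- \frac{4445025586}{1826277} \approx -2433.9$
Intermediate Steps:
$g = -57995$
$B{\left(X,S \right)} = 684 + X$ ($B{\left(X,S \right)} = X + 684 = 684 + X$)
$\frac{-267261 - 1426384}{g + 1884272} - B{\left(1749,-1962 \right)} = \frac{-267261 - 1426384}{-57995 + 1884272} - \left(684 + 1749\right) = - \frac{1693645}{1826277} - 2433 = - \frac{4445025586}{1826277}$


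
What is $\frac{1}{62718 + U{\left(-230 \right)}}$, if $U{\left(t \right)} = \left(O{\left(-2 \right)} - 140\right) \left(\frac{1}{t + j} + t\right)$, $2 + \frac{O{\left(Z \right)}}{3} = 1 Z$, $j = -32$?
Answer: $\frac{131}{12795894} \approx 1.0238 \cdot 10^{-5}$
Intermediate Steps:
$O{\left(Z \right)} = -6 + 3 Z$ ($O{\left(Z \right)} = -6 + 3 \cdot 1 Z = -6 + 3 Z$)
$U{\left(t \right)} = - 152 t - \frac{152}{-32 + t}$ ($U{\left(t \right)} = \left(\left(-6 + 3 \left(-2\right)\right) - 140\right) \left(\frac{1}{t - 32} + t\right) = \left(\left(-6 - 6\right) - 140\right) \left(\frac{1}{-32 + t} + t\right) = \left(-12 - 140\right) \left(t + \frac{1}{-32 + t}\right) = - 152 \left(t + \frac{1}{-32 + t}\right) = - 152 t - \frac{152}{-32 + t}$)
$\frac{1}{62718 + U{\left(-230 \right)}} = \frac{1}{62718 + \frac{152 \left(-1 - \left(-230\right)^{2} + 32 \left(-230\right)\right)}{-32 - 230}} = \frac{1}{62718 + \frac{152 \left(-1 - 52900 - 7360\right)}{-262}} = \frac{1}{62718 + 152 \left(- \frac{1}{262}\right) \left(-1 - 52900 - 7360\right)} = \frac{1}{62718 + 152 \left(- \frac{1}{262}\right) \left(-60261\right)} = \frac{1}{62718 + \frac{4579836}{131}} = \frac{1}{\frac{12795894}{131}} = \frac{131}{12795894}$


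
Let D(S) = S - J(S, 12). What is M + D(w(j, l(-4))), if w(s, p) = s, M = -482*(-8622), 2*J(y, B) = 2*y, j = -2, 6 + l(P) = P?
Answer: 4155804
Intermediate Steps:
l(P) = -6 + P
J(y, B) = y (J(y, B) = (2*y)/2 = y)
M = 4155804
D(S) = 0 (D(S) = S - S = 0)
M + D(w(j, l(-4))) = 4155804 + 0 = 4155804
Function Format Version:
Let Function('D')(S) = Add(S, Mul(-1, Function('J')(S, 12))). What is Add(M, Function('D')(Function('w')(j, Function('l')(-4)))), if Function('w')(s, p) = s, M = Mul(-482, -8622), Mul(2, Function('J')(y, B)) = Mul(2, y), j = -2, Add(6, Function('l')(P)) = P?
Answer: 4155804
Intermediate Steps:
Function('l')(P) = Add(-6, P)
Function('J')(y, B) = y (Function('J')(y, B) = Mul(Rational(1, 2), Mul(2, y)) = y)
M = 4155804
Function('D')(S) = 0 (Function('D')(S) = Add(S, Mul(-1, S)) = 0)
Add(M, Function('D')(Function('w')(j, Function('l')(-4)))) = Add(4155804, 0) = 4155804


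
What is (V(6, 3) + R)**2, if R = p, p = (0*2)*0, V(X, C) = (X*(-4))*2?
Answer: 2304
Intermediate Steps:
V(X, C) = -8*X (V(X, C) = -4*X*2 = -8*X)
p = 0 (p = 0*0 = 0)
R = 0
(V(6, 3) + R)**2 = (-8*6 + 0)**2 = (-48 + 0)**2 = (-48)**2 = 2304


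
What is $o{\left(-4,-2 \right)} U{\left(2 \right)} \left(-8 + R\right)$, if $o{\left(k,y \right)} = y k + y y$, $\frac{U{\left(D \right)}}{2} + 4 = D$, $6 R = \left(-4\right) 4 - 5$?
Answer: $552$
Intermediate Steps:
$R = - \frac{7}{2}$ ($R = \frac{\left(-4\right) 4 - 5}{6} = \frac{-16 - 5}{6} = \frac{1}{6} \left(-21\right) = - \frac{7}{2} \approx -3.5$)
$U{\left(D \right)} = -8 + 2 D$
$o{\left(k,y \right)} = y^{2} + k y$ ($o{\left(k,y \right)} = k y + y^{2} = y^{2} + k y$)
$o{\left(-4,-2 \right)} U{\left(2 \right)} \left(-8 + R\right) = - 2 \left(-4 - 2\right) \left(-8 + 2 \cdot 2\right) \left(-8 - \frac{7}{2}\right) = \left(-2\right) \left(-6\right) \left(-8 + 4\right) \left(- \frac{23}{2}\right) = 12 \left(-4\right) \left(- \frac{23}{2}\right) = \left(-48\right) \left(- \frac{23}{2}\right) = 552$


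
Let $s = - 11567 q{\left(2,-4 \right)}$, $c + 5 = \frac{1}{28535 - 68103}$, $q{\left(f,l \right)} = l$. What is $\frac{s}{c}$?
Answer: $- \frac{1830732224}{197841} \approx -9253.5$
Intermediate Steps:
$c = - \frac{197841}{39568}$ ($c = -5 + \frac{1}{28535 - 68103} = -5 + \frac{1}{-39568} = -5 - \frac{1}{39568} = - \frac{197841}{39568} \approx -5.0$)
$s = 46268$ ($s = \left(-11567\right) \left(-4\right) = 46268$)
$\frac{s}{c} = \frac{46268}{- \frac{197841}{39568}} = 46268 \left(- \frac{39568}{197841}\right) = - \frac{1830732224}{197841}$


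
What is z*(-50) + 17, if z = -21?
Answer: 1067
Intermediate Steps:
z*(-50) + 17 = -21*(-50) + 17 = 1050 + 17 = 1067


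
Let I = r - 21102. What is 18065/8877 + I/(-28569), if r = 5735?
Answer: 72501316/28178557 ≈ 2.5729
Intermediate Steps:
I = -15367 (I = 5735 - 21102 = -15367)
18065/8877 + I/(-28569) = 18065/8877 - 15367/(-28569) = 18065*(1/8877) - 15367*(-1/28569) = 18065/8877 + 15367/28569 = 72501316/28178557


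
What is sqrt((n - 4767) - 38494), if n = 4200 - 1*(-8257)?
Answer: 2*I*sqrt(7701) ≈ 175.51*I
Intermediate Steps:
n = 12457 (n = 4200 + 8257 = 12457)
sqrt((n - 4767) - 38494) = sqrt((12457 - 4767) - 38494) = sqrt(7690 - 38494) = sqrt(-30804) = 2*I*sqrt(7701)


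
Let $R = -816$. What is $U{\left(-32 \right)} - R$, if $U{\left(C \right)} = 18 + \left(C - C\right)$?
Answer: $834$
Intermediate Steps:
$U{\left(C \right)} = 18$ ($U{\left(C \right)} = 18 + 0 = 18$)
$U{\left(-32 \right)} - R = 18 - -816 = 18 + 816 = 834$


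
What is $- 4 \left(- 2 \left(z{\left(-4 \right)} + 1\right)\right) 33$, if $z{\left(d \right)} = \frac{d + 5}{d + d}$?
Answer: $231$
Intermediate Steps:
$z{\left(d \right)} = \frac{5 + d}{2 d}$
$- 4 \left(- 2 \left(z{\left(-4 \right)} + 1\right)\right) 33 = - 4 \left(- 2 \left(\frac{5 - 4}{2 \left(-4\right)} + 1\right)\right) 33 = - 4 \left(- 2 \left(\frac{1}{2} \left(- \frac{1}{4}\right) 1 + 1\right)\right) 33 = - 4 \left(- 2 \left(- \frac{1}{8} + 1\right)\right) 33 = - 4 \left(\left(-2\right) \frac{7}{8}\right) 33 = \left(-4\right) \left(- \frac{7}{4}\right) 33 = 7 \cdot 33 = 231$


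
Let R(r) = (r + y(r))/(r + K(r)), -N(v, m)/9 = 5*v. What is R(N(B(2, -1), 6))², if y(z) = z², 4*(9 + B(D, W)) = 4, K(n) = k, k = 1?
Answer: 129600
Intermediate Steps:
K(n) = 1
B(D, W) = -8 (B(D, W) = -9 + (¼)*4 = -9 + 1 = -8)
N(v, m) = -45*v
R(r) = (r + r²)/(1 + r) (R(r) = (r + r²)/(r + 1) = (r + r²)/(1 + r))
R(N(B(2, -1), 6))² = (-45*(-8))² = 360² = 129600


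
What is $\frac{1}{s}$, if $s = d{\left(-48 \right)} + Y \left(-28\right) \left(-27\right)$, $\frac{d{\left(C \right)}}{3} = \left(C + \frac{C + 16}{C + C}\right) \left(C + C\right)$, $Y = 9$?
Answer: $\frac{1}{20532} \approx 4.8704 \cdot 10^{-5}$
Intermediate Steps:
$d{\left(C \right)} = 6 C \left(C + \frac{16 + C}{2 C}\right)$ ($d{\left(C \right)} = 3 \left(C + \frac{C + 16}{C + C}\right) \left(C + C\right) = 3 \left(C + \frac{16 + C}{2 C}\right) 2 C = 3 \cdot 2 C \left(C + \frac{16 + C}{2 C}\right) = 6 C \left(C + \frac{16 + C}{2 C}\right)$)
$s = 20532$ ($s = \left(48 + 3 \left(-48\right) + 6 \left(-48\right)^{2}\right) + 9 \left(-28\right) \left(-27\right) = \left(48 - 144 + 6 \cdot 2304\right) - -6804 = \left(48 - 144 + 13824\right) + 6804 = 13728 + 6804 = 20532$)
$\frac{1}{s} = \frac{1}{20532}$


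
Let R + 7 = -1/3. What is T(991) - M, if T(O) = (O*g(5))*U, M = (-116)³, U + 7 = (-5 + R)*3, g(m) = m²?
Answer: 470796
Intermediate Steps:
R = -22/3 (R = -7 - 1/3 = -7 - 1*⅓ = -7 - ⅓ = -22/3 ≈ -7.3333)
U = -44 (U = -7 + (-5 - 22/3)*3 = -7 - 37/3*3 = -7 - 37 = -44)
M = -1560896
T(O) = -1100*O (T(O) = (O*5²)*(-44) = (O*25)*(-44) = (25*O)*(-44) = -1100*O)
T(991) - M = -1100*991 - 1*(-1560896) = -1090100 + 1560896 = 470796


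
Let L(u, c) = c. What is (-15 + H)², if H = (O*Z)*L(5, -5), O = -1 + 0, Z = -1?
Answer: 400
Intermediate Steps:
O = -1
H = -5 (H = -1*(-1)*(-5) = 1*(-5) = -5)
(-15 + H)² = (-15 - 5)² = (-20)² = 400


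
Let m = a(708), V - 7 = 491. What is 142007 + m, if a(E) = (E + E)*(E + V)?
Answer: 1849703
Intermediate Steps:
V = 498 (V = 7 + 491 = 498)
a(E) = 2*E*(498 + E) (a(E) = (E + E)*(E + 498) = (2*E)*(498 + E) = 2*E*(498 + E))
m = 1707696 (m = 2*708*(498 + 708) = 2*708*1206 = 1707696)
142007 + m = 142007 + 1707696 = 1849703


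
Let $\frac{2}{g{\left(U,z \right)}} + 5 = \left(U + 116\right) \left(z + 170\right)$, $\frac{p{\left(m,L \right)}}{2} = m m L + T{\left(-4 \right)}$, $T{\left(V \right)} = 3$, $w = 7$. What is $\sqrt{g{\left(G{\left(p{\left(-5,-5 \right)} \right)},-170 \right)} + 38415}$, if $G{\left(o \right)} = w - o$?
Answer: $\frac{\sqrt{960365}}{5} \approx 196.0$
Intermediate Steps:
$p{\left(m,L \right)} = 6 + 2 L m^{2}$ ($p{\left(m,L \right)} = 2 \left(m m L + 3\right) = 2 \left(m^{2} L + 3\right) = 2 \left(L m^{2} + 3\right) = 2 \left(3 + L m^{2}\right) = 6 + 2 L m^{2}$)
$G{\left(o \right)} = 7 - o$
$g{\left(U,z \right)} = \frac{2}{-5 + \left(116 + U\right) \left(170 + z\right)}$ ($g{\left(U,z \right)} = \frac{2}{-5 + \left(U + 116\right) \left(z + 170\right)} = \frac{2}{-5 + \left(116 + U\right) \left(170 + z\right)}$)
$\sqrt{g{\left(G{\left(p{\left(-5,-5 \right)} \right)},-170 \right)} + 38415} = \sqrt{\frac{2}{19715 + 116 \left(-170\right) + 170 \left(7 - \left(6 + 2 \left(-5\right) \left(-5\right)^{2}\right)\right) + \left(7 - \left(6 + 2 \left(-5\right) \left(-5\right)^{2}\right)\right) \left(-170\right)} + 38415} = \sqrt{\frac{2}{19715 - 19720 + 170 \left(7 - \left(6 + 2 \left(-5\right) 25\right)\right) + \left(7 - \left(6 + 2 \left(-5\right) 25\right)\right) \left(-170\right)} + 38415} = \sqrt{\frac{2}{19715 - 19720 + 170 \left(7 - \left(6 - 250\right)\right) + \left(7 - \left(6 - 250\right)\right) \left(-170\right)} + 38415} = \sqrt{\frac{2}{19715 - 19720 + 170 \left(7 - -244\right) + \left(7 - -244\right) \left(-170\right)} + 38415} = \sqrt{\frac{2}{19715 - 19720 + 170 \left(7 + 244\right) + \left(7 + 244\right) \left(-170\right)} + 38415} = \sqrt{\frac{2}{19715 - 19720 + 170 \cdot 251 + 251 \left(-170\right)} + 38415} = \sqrt{\frac{2}{19715 - 19720 + 42670 - 42670} + 38415} = \sqrt{\frac{2}{-5} + 38415} = \sqrt{2 \left(- \frac{1}{5}\right) + 38415} = \sqrt{- \frac{2}{5} + 38415} = \sqrt{\frac{192073}{5}} = \frac{\sqrt{960365}}{5}$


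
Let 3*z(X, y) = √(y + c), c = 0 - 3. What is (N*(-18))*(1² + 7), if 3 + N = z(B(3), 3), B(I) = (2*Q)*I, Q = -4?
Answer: 432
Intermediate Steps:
B(I) = -8*I (B(I) = (2*(-4))*I = -8*I)
c = -3
z(X, y) = √(-3 + y)/3 (z(X, y) = √(y - 3)/3 = √(-3 + y)/3)
N = -3 (N = -3 + √(-3 + 3)/3 = -3 + √0/3 = -3 + (⅓)*0 = -3 + 0 = -3)
(N*(-18))*(1² + 7) = (-3*(-18))*(1² + 7) = 54*(1 + 7) = 54*8 = 432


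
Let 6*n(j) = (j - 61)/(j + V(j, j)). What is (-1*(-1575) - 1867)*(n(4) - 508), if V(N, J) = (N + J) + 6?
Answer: 1336411/9 ≈ 1.4849e+5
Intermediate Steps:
V(N, J) = 6 + J + N (V(N, J) = (J + N) + 6 = 6 + J + N)
n(j) = (-61 + j)/(6*(6 + 3*j)) (n(j) = ((j - 61)/(j + (6 + j + j)))/6 = ((-61 + j)/(j + (6 + 2*j)))/6 = ((-61 + j)/(6 + 3*j))/6 = (-61 + j)/(6*(6 + 3*j)))
(-1*(-1575) - 1867)*(n(4) - 508) = (-1*(-1575) - 1867)*((-61 + 4)/(18*(2 + 4)) - 508) = (1575 - 1867)*((1/18)*(-57)/6 - 508) = -292*((1/18)*(⅙)*(-57) - 508) = -292*(-19/36 - 508) = -292*(-18307/36) = 1336411/9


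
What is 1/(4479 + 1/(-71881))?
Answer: 71881/321954998 ≈ 0.00022326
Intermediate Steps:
1/(4479 + 1/(-71881)) = 1/(4479 - 1/71881) = 1/(321954998/71881) = 71881/321954998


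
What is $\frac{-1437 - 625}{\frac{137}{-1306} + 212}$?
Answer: $- \frac{2692972}{276735} \approx -9.7312$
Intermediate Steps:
$\frac{-1437 - 625}{\frac{137}{-1306} + 212} = - \frac{2062}{137 \left(- \frac{1}{1306}\right) + 212} = - \frac{2062}{- \frac{137}{1306} + 212} = - \frac{2062}{\frac{276735}{1306}} = \left(-2062\right) \frac{1306}{276735} = - \frac{2692972}{276735}$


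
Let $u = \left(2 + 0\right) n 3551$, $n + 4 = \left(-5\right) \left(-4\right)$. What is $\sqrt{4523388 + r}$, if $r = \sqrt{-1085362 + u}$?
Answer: $\sqrt{4523388 + 3 i \sqrt{107970}} \approx 2126.8 + 0.23 i$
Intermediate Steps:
$n = 16$ ($n = -4 - -20 = -4 + 20 = 16$)
$u = 113632$ ($u = \left(2 + 0\right) 16 \cdot 3551 = 2 \cdot 16 \cdot 3551 = 32 \cdot 3551 = 113632$)
$r = 3 i \sqrt{107970}$ ($r = \sqrt{-1085362 + 113632} = \sqrt{-971730} = 3 i \sqrt{107970} \approx 985.76 i$)
$\sqrt{4523388 + r} = \sqrt{4523388 + 3 i \sqrt{107970}}$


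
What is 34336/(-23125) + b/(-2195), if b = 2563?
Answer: -727767/274375 ≈ -2.6525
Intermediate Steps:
34336/(-23125) + b/(-2195) = 34336/(-23125) + 2563/(-2195) = 34336*(-1/23125) + 2563*(-1/2195) = -928/625 - 2563/2195 = -727767/274375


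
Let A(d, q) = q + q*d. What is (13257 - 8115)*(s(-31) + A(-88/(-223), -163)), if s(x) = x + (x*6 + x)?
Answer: -545036574/223 ≈ -2.4441e+6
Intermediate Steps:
A(d, q) = q + d*q
s(x) = 8*x (s(x) = x + (6*x + x) = x + 7*x = 8*x)
(13257 - 8115)*(s(-31) + A(-88/(-223), -163)) = (13257 - 8115)*(8*(-31) - 163*(1 - 88/(-223))) = 5142*(-248 - 163*(1 - 88*(-1/223))) = 5142*(-248 - 163*(1 + 88/223)) = 5142*(-248 - 163*311/223) = 5142*(-248 - 50693/223) = 5142*(-105997/223) = -545036574/223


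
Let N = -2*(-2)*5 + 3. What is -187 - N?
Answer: -210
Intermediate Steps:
N = 23 (N = 4*5 + 3 = 20 + 3 = 23)
-187 - N = -187 - 1*23 = -187 - 23 = -210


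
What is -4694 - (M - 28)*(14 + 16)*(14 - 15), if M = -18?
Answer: -6074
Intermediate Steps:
-4694 - (M - 28)*(14 + 16)*(14 - 15) = -4694 - (-18 - 28)*(14 + 16)*(14 - 15) = -4694 - (-46)*30*(-1) = -4694 - (-46)*(-30) = -4694 - 1*1380 = -4694 - 1380 = -6074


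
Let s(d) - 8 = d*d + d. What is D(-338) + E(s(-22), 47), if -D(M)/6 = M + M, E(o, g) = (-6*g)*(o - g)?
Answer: -115230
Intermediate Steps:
s(d) = 8 + d + d**2 (s(d) = 8 + (d*d + d) = 8 + (d**2 + d) = 8 + (d + d**2) = 8 + d + d**2)
E(o, g) = -6*g*(o - g)
D(M) = -12*M (D(M) = -6*(M + M) = -12*M)
D(-338) + E(s(-22), 47) = -12*(-338) + 6*47*(47 - (8 - 22 + (-22)**2)) = 4056 + 6*47*(47 - (8 - 22 + 484)) = 4056 + 6*47*(47 - 1*470) = 4056 + 6*47*(47 - 470) = 4056 + 6*47*(-423) = 4056 - 119286 = -115230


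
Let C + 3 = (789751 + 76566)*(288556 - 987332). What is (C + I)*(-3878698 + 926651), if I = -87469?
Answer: 1787055940845654808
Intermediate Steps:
C = -605361527995 (C = -3 + (789751 + 76566)*(288556 - 987332) = -3 + 866317*(-698776) = -3 - 605361527992 = -605361527995)
(C + I)*(-3878698 + 926651) = (-605361527995 - 87469)*(-3878698 + 926651) = -605361615464*(-2952047) = 1787055940845654808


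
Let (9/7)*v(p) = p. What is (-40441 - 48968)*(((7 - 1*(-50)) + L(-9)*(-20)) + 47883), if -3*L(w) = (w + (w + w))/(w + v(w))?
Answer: -17149093245/4 ≈ -4.2873e+9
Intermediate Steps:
v(p) = 7*p/9
L(w) = -9/16 (L(w) = -(w + (w + w))/(3*(w + 7*w/9)) = -(w + 2*w)/(3*(16*w/9)) = -3*w*9/(16*w)/3 = -⅓*27/16 = -9/16)
(-40441 - 48968)*(((7 - 1*(-50)) + L(-9)*(-20)) + 47883) = (-40441 - 48968)*(((7 - 1*(-50)) - 9/16*(-20)) + 47883) = -89409*(((7 + 50) + 45/4) + 47883) = -89409*((57 + 45/4) + 47883) = -89409*(273/4 + 47883) = -89409*191805/4 = -17149093245/4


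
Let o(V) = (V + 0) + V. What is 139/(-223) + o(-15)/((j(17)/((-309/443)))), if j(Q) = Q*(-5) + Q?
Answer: -3127223/3358826 ≈ -0.93105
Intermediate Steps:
o(V) = 2*V (o(V) = V + V = 2*V)
j(Q) = -4*Q (j(Q) = -5*Q + Q = -4*Q)
139/(-223) + o(-15)/((j(17)/((-309/443)))) = 139/(-223) + (2*(-15))/(((-4*17)/((-309/443)))) = 139*(-1/223) - 30/((-68/((-309*1/443)))) = -139/223 - 30/((-68/(-309/443))) = -139/223 - 30/((-68*(-443/309))) = -139/223 - 30/30124/309 = -139/223 - 30*309/30124 = -139/223 - 4635/15062 = -3127223/3358826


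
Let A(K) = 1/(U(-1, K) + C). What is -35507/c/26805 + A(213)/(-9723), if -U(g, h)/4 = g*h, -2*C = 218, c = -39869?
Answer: 85146863426/2573469343738335 ≈ 3.3086e-5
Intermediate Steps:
C = -109 (C = -½*218 = -109)
U(g, h) = -4*g*h
A(K) = 1/(-109 + 4*K) (A(K) = 1/(-4*(-1)*K - 109) = 1/(4*K - 109) = 1/(-109 + 4*K))
-35507/c/26805 + A(213)/(-9723) = -35507/(-39869)/26805 + 1/((-109 + 4*213)*(-9723)) = -35507*(-1/39869)*(1/26805) - 1/9723/(-109 + 852) = (35507/39869)*(1/26805) - 1/9723/743 = 35507/1068688545 + (1/743)*(-1/9723) = 35507/1068688545 - 1/7224189 = 85146863426/2573469343738335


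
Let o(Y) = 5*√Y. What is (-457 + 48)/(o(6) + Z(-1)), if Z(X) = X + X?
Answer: -409/73 - 2045*√6/146 ≈ -39.912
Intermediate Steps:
Z(X) = 2*X
(-457 + 48)/(o(6) + Z(-1)) = (-457 + 48)/(5*√6 + 2*(-1)) = -409/(5*√6 - 2) = -409/(-2 + 5*√6)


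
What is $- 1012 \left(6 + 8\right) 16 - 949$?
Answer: $-227637$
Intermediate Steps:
$- 1012 \left(6 + 8\right) 16 - 949 = - 1012 \cdot 14 \cdot 16 - 949 = \left(-1012\right) 224 - 949 = -226688 - 949 = -227637$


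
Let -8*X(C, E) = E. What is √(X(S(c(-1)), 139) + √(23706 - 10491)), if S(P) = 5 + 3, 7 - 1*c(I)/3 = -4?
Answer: √(-278 + 16*√13215)/4 ≈ 9.8783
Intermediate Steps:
c(I) = 33 (c(I) = 21 - 3*(-4) = 21 + 12 = 33)
S(P) = 8
X(C, E) = -E/8
√(X(S(c(-1)), 139) + √(23706 - 10491)) = √(-⅛*139 + √(23706 - 10491)) = √(-139/8 + √13215)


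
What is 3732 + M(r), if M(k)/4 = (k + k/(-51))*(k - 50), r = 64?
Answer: 369532/51 ≈ 7245.7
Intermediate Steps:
M(k) = 200*k*(-50 + k)/51 (M(k) = 4*((k + k/(-51))*(k - 50)) = 4*((k + k*(-1/51))*(-50 + k)) = 4*((k - k/51)*(-50 + k)) = 4*((50*k/51)*(-50 + k)) = 4*(50*k*(-50 + k)/51) = 200*k*(-50 + k)/51)
3732 + M(r) = 3732 + (200/51)*64*(-50 + 64) = 3732 + (200/51)*64*14 = 3732 + 179200/51 = 369532/51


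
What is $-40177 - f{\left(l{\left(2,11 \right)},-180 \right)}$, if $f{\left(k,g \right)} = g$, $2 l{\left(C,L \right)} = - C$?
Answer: $-39997$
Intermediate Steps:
$l{\left(C,L \right)} = - \frac{C}{2}$ ($l{\left(C,L \right)} = \frac{\left(-1\right) C}{2} = - \frac{C}{2}$)
$-40177 - f{\left(l{\left(2,11 \right)},-180 \right)} = -40177 - -180 = -40177 + 180 = -39997$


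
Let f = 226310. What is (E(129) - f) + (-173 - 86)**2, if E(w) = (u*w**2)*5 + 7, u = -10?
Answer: -991272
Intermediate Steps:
E(w) = 7 - 50*w**2 (E(w) = -10*w**2*5 + 7 = -50*w**2 + 7 = 7 - 50*w**2)
(E(129) - f) + (-173 - 86)**2 = ((7 - 50*129**2) - 1*226310) + (-173 - 86)**2 = ((7 - 50*16641) - 226310) + (-259)**2 = ((7 - 832050) - 226310) + 67081 = (-832043 - 226310) + 67081 = -1058353 + 67081 = -991272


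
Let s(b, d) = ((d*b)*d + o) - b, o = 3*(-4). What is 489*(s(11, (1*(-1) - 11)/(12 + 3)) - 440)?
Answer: -5574111/25 ≈ -2.2296e+5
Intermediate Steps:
o = -12
s(b, d) = -12 - b + b*d² (s(b, d) = ((d*b)*d - 12) - b = ((b*d)*d - 12) - b = (b*d² - 12) - b = (-12 + b*d²) - b = -12 - b + b*d²)
489*(s(11, (1*(-1) - 11)/(12 + 3)) - 440) = 489*((-12 - 1*11 + 11*((1*(-1) - 11)/(12 + 3))²) - 440) = 489*((-12 - 11 + 11*((-1 - 11)/15)²) - 440) = 489*((-12 - 11 + 11*(-12*1/15)²) - 440) = 489*((-12 - 11 + 11*(-⅘)²) - 440) = 489*((-12 - 11 + 11*(16/25)) - 440) = 489*((-12 - 11 + 176/25) - 440) = 489*(-399/25 - 440) = 489*(-11399/25) = -5574111/25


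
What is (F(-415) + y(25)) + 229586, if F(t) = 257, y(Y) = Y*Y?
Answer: 230468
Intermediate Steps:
y(Y) = Y²
(F(-415) + y(25)) + 229586 = (257 + 25²) + 229586 = (257 + 625) + 229586 = 882 + 229586 = 230468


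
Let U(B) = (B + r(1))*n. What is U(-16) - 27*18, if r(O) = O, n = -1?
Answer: -471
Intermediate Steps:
U(B) = -1 - B (U(B) = (B + 1)*(-1) = (1 + B)*(-1) = -1 - B)
U(-16) - 27*18 = (-1 - 1*(-16)) - 27*18 = (-1 + 16) - 1*486 = 15 - 486 = -471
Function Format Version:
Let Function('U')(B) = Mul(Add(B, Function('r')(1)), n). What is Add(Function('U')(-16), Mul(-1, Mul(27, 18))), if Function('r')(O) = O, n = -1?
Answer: -471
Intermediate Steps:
Function('U')(B) = Add(-1, Mul(-1, B)) (Function('U')(B) = Mul(Add(B, 1), -1) = Mul(Add(1, B), -1) = Add(-1, Mul(-1, B)))
Add(Function('U')(-16), Mul(-1, Mul(27, 18))) = Add(Add(-1, Mul(-1, -16)), Mul(-1, Mul(27, 18))) = Add(Add(-1, 16), Mul(-1, 486)) = Add(15, -486) = -471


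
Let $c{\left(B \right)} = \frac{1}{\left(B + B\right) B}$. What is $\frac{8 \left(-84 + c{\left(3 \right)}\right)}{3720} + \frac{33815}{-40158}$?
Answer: $- \frac{9547508}{9336735} \approx -1.0226$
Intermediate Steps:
$c{\left(B \right)} = \frac{1}{2 B^{2}}$ ($c{\left(B \right)} = \frac{1}{2 B B} = \frac{\frac{1}{2} \frac{1}{B}}{B} = \frac{1}{2 B^{2}}$)
$\frac{8 \left(-84 + c{\left(3 \right)}\right)}{3720} + \frac{33815}{-40158} = \frac{8 \left(-84 + \frac{1}{2 \cdot 9}\right)}{3720} + \frac{33815}{-40158} = 8 \left(-84 + \frac{1}{2} \cdot \frac{1}{9}\right) \frac{1}{3720} + 33815 \left(- \frac{1}{40158}\right) = 8 \left(-84 + \frac{1}{18}\right) \frac{1}{3720} - \frac{33815}{40158} = 8 \left(- \frac{1511}{18}\right) \frac{1}{3720} - \frac{33815}{40158} = \left(- \frac{6044}{9}\right) \frac{1}{3720} - \frac{33815}{40158} = - \frac{1511}{8370} - \frac{33815}{40158} = - \frac{9547508}{9336735}$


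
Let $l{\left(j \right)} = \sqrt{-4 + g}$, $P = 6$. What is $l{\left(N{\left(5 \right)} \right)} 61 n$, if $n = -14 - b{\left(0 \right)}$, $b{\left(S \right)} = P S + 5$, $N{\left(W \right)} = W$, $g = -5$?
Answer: $- 3477 i \approx - 3477.0 i$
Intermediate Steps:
$l{\left(j \right)} = 3 i$ ($l{\left(j \right)} = \sqrt{-4 - 5} = \sqrt{-9} = 3 i$)
$b{\left(S \right)} = 5 + 6 S$ ($b{\left(S \right)} = 6 S + 5 = 5 + 6 S$)
$n = -19$ ($n = -14 - \left(5 + 6 \cdot 0\right) = -14 - \left(5 + 0\right) = -14 - 5 = -19$)
$l{\left(N{\left(5 \right)} \right)} 61 n = 3 i 61 \left(-19\right) = 183 i \left(-19\right) = - 3477 i$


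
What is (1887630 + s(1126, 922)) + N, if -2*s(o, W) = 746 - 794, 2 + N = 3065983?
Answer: 4953635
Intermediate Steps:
N = 3065981 (N = -2 + 3065983 = 3065981)
s(o, W) = 24 (s(o, W) = -(746 - 794)/2 = -½*(-48) = 24)
(1887630 + s(1126, 922)) + N = (1887630 + 24) + 3065981 = 1887654 + 3065981 = 4953635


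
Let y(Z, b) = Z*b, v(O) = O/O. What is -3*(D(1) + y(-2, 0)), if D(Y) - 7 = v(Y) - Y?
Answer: -21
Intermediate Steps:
v(O) = 1
D(Y) = 8 - Y (D(Y) = 7 + (1 - Y) = 8 - Y)
-3*(D(1) + y(-2, 0)) = -3*((8 - 1*1) - 2*0) = -3*((8 - 1) + 0) = -3*(7 + 0) = -3*7 = -21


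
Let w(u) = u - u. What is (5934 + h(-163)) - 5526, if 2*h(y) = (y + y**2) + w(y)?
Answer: 13611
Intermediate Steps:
w(u) = 0
h(y) = y/2 + y**2/2 (h(y) = ((y + y**2) + 0)/2 = (y + y**2)/2 = y/2 + y**2/2)
(5934 + h(-163)) - 5526 = (5934 + (1/2)*(-163)*(1 - 163)) - 5526 = (5934 + (1/2)*(-163)*(-162)) - 5526 = (5934 + 13203) - 5526 = 19137 - 5526 = 13611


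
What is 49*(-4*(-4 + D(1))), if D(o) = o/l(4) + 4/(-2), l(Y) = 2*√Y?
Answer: 1127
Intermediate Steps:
D(o) = -2 + o/4 (D(o) = o/((2*√4)) + 4/(-2) = o/((2*2)) + 4*(-½) = o/4 - 2 = -2 + o/4)
49*(-4*(-4 + D(1))) = 49*(-4*(-4 + (-2 + (¼)*1))) = 49*(-4*(-4 + (-2 + ¼))) = 49*(-4*(-4 - 7/4)) = 49*(-4*(-23/4)) = 49*23 = 1127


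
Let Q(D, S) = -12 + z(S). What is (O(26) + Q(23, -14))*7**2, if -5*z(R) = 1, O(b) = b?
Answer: 3381/5 ≈ 676.20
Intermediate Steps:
z(R) = -1/5 (z(R) = -1/5*1 = -1/5)
Q(D, S) = -61/5 (Q(D, S) = -12 - 1/5 = -61/5)
(O(26) + Q(23, -14))*7**2 = (26 - 61/5)*7**2 = (69/5)*49 = 3381/5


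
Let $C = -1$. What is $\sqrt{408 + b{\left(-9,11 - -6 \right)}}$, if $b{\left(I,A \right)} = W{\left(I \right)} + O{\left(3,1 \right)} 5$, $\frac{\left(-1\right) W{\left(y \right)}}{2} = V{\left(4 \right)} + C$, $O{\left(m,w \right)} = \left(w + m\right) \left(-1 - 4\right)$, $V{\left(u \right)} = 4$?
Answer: $\sqrt{302} \approx 17.378$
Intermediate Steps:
$O{\left(m,w \right)} = - 5 m - 5 w$ ($O{\left(m,w \right)} = \left(m + w\right) \left(-5\right) = - 5 m - 5 w$)
$W{\left(y \right)} = -6$ ($W{\left(y \right)} = - 2 \left(4 - 1\right) = \left(-2\right) 3 = -6$)
$b{\left(I,A \right)} = -106$ ($b{\left(I,A \right)} = -6 + \left(\left(-5\right) 3 - 5\right) 5 = -6 + \left(-15 - 5\right) 5 = -6 - 100 = -106$)
$\sqrt{408 + b{\left(-9,11 - -6 \right)}} = \sqrt{408 - 106} = \sqrt{302}$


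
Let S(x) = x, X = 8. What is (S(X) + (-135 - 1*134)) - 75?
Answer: -336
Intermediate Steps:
(S(X) + (-135 - 1*134)) - 75 = (8 + (-135 - 1*134)) - 75 = (8 + (-135 - 134)) - 75 = (8 - 269) - 75 = -261 - 75 = -336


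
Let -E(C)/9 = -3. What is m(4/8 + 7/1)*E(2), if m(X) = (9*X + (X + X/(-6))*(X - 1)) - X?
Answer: 21735/8 ≈ 2716.9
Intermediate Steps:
E(C) = 27 (E(C) = -9*(-3) = 27)
m(X) = 8*X + 5*X*(-1 + X)/6 (m(X) = (9*X + (X + X*(-⅙))*(-1 + X)) - X = (9*X + (X - X/6)*(-1 + X)) - X = (9*X + (5*X/6)*(-1 + X)) - X = (9*X + 5*X*(-1 + X)/6) - X = 8*X + 5*X*(-1 + X)/6)
m(4/8 + 7/1)*E(2) = ((4/8 + 7/1)*(43 + 5*(4/8 + 7/1))/6)*27 = ((4*(⅛) + 7*1)*(43 + 5*(4*(⅛) + 7*1))/6)*27 = ((½ + 7)*(43 + 5*(½ + 7))/6)*27 = ((⅙)*(15/2)*(43 + 5*(15/2)))*27 = ((⅙)*(15/2)*(43 + 75/2))*27 = ((⅙)*(15/2)*(161/2))*27 = (805/8)*27 = 21735/8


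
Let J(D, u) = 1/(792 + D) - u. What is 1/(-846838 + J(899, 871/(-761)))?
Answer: -1286851/1089752853516 ≈ -1.1809e-6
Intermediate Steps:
1/(-846838 + J(899, 871/(-761))) = 1/(-846838 + (1 - 689832/(-761) - 1*899*871/(-761))/(792 + 899)) = 1/(-846838 + (1 - 689832*(-1)/761 - 1*899*871*(-1/761))/1691) = 1/(-846838 + (1 - 792*(-871/761) - 1*899*(-871/761))/1691) = 1/(-846838 + (1 + 689832/761 + 783029/761)/1691) = 1/(-846838 + (1/1691)*(1473622/761)) = 1/(-846838 + 1473622/1286851) = 1/(-1089752853516/1286851) = -1286851/1089752853516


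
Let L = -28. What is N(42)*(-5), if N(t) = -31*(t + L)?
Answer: 2170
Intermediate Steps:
N(t) = 868 - 31*t (N(t) = -31*(t - 28) = -31*(-28 + t) = 868 - 31*t)
N(42)*(-5) = (868 - 31*42)*(-5) = (868 - 1302)*(-5) = -434*(-5) = 2170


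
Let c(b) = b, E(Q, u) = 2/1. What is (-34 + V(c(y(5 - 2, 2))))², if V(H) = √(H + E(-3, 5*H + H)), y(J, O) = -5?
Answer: (34 - I*√3)² ≈ 1153.0 - 117.78*I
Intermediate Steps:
E(Q, u) = 2 (E(Q, u) = 2*1 = 2)
V(H) = √(2 + H) (V(H) = √(H + 2) = √(2 + H))
(-34 + V(c(y(5 - 2, 2))))² = (-34 + √(2 - 5))² = (-34 + √(-3))² = (-34 + I*√3)²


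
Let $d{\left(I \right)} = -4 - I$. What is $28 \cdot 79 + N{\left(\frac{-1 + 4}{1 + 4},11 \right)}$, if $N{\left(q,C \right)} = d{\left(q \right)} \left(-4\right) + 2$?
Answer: $\frac{11162}{5} \approx 2232.4$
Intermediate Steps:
$N{\left(q,C \right)} = 18 + 4 q$ ($N{\left(q,C \right)} = \left(-4 - q\right) \left(-4\right) + 2 = \left(16 + 4 q\right) + 2 = 18 + 4 q$)
$28 \cdot 79 + N{\left(\frac{-1 + 4}{1 + 4},11 \right)} = 28 \cdot 79 + \left(18 + 4 \frac{-1 + 4}{1 + 4}\right) = 2212 + \left(18 + 4 \cdot \frac{3}{5}\right) = 2212 + \left(18 + \frac{12}{5}\right) = 2212 + \frac{102}{5} = \frac{11162}{5}$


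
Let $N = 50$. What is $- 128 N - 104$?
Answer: $-6504$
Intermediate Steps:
$- 128 N - 104 = \left(-128\right) 50 - 104 = -6400 - 104 = -6504$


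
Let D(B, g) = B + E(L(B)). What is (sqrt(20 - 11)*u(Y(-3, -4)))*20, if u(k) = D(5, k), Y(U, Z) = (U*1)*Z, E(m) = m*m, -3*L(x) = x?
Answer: 1400/3 ≈ 466.67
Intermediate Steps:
L(x) = -x/3
E(m) = m**2
D(B, g) = B + B**2/9 (D(B, g) = B + (-B/3)**2 = B + B**2/9)
Y(U, Z) = U*Z
u(k) = 70/9 (u(k) = (1/9)*5*(9 + 5) = (1/9)*5*14 = 70/9)
(sqrt(20 - 11)*u(Y(-3, -4)))*20 = (sqrt(20 - 11)*(70/9))*20 = (sqrt(9)*(70/9))*20 = (3*(70/9))*20 = (70/3)*20 = 1400/3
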